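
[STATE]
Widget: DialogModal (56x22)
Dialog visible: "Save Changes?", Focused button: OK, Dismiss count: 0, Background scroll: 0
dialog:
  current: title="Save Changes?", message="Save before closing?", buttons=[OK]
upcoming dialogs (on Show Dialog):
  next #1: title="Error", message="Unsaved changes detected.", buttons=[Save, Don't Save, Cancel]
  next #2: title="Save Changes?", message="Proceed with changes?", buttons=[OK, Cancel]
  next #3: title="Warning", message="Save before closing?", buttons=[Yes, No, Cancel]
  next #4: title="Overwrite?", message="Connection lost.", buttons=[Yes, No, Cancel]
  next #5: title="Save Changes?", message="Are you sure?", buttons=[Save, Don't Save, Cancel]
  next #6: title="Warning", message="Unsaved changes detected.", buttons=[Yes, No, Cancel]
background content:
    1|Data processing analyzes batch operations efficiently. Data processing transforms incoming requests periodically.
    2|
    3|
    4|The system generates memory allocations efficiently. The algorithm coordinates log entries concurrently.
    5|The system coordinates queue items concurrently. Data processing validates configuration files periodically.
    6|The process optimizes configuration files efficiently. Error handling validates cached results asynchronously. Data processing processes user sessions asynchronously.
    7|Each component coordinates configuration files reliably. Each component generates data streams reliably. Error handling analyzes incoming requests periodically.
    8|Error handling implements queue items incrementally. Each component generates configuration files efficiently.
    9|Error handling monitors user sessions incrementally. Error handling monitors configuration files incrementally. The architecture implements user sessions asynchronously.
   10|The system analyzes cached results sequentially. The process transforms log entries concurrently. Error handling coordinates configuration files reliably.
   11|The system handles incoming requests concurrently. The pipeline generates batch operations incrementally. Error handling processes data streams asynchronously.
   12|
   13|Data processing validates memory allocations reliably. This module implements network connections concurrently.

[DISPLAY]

Data processing analyzes batch operations efficiently. D
                                                        
                                                        
The system generates memory allocations efficiently. The
The system coordinates queue items concurrently. Data pr
The process optimizes configuration files efficiently. E
Each component coordinates configuration files reliably.
Error handling implements queue items incrementally. Eac
Error handling m┌──────────────────────┐crementally. Err
The system analy│    Save Changes?     │ntially. The pro
The system handl│ Save before closing? │currently. The p
                │         [OK]         │                
Data processing └──────────────────────┘ions reliably. T
                                                        
                                                        
                                                        
                                                        
                                                        
                                                        
                                                        
                                                        
                                                        


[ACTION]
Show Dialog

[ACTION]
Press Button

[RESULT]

Data processing analyzes batch operations efficiently. D
                                                        
                                                        
The system generates memory allocations efficiently. The
The system coordinates queue items concurrently. Data pr
The process optimizes configuration files efficiently. E
Each component coordinates configuration files reliably.
Error handling implements queue items incrementally. Eac
Error handling monitors user sessions incrementally. Err
The system analyzes cached results sequentially. The pro
The system handles incoming requests concurrently. The p
                                                        
Data processing validates memory allocations reliably. T
                                                        
                                                        
                                                        
                                                        
                                                        
                                                        
                                                        
                                                        
                                                        


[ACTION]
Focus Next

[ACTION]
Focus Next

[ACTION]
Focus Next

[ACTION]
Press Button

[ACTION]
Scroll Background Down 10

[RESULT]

The system handles incoming requests concurrently. The p
                                                        
Data processing validates memory allocations reliably. T
                                                        
                                                        
                                                        
                                                        
                                                        
                                                        
                                                        
                                                        
                                                        
                                                        
                                                        
                                                        
                                                        
                                                        
                                                        
                                                        
                                                        
                                                        
                                                        


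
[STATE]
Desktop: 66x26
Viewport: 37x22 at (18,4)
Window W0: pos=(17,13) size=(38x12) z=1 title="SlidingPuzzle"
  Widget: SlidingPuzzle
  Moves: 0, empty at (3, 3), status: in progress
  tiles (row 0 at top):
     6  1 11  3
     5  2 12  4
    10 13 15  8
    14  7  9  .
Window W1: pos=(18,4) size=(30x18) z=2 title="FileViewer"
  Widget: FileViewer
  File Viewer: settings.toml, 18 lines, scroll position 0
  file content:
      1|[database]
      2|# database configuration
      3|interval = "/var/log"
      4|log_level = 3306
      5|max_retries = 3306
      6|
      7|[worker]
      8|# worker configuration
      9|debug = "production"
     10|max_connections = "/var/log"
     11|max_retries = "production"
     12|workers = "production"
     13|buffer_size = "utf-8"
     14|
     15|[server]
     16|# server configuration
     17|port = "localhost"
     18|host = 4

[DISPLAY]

┏━━━━━━━━━━━━━━━━━━━━━━━━━━━━┓       
┃ FileViewer                 ┃       
┠────────────────────────────┨       
┃[database]                 ▲┃       
┃# database configuration   █┃       
┃interval = "/var/log"      ░┃       
┃log_level = 3306           ░┃       
┃max_retries = 3306         ░┃       
┃                           ░┃       
┃[worker]                   ░┃━━━━━━┓
┃# worker configuration     ░┃      ┃
┃debug = "production"       ░┃──────┨
┃max_connections = "/var/log░┃      ┃
┃max_retries = "production" ░┃      ┃
┃workers = "production"     ░┃      ┃
┃buffer_size = "utf-8"      ░┃      ┃
┃                           ▼┃      ┃
┗━━━━━━━━━━━━━━━━━━━━━━━━━━━━┛      ┃
├────┼────┼────┼────┤               ┃
│ 14 │  7 │  9 │    │               ┃
━━━━━━━━━━━━━━━━━━━━━━━━━━━━━━━━━━━━┛
                                     


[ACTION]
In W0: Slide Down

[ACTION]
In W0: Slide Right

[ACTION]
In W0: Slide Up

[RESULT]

┏━━━━━━━━━━━━━━━━━━━━━━━━━━━━┓       
┃ FileViewer                 ┃       
┠────────────────────────────┨       
┃[database]                 ▲┃       
┃# database configuration   █┃       
┃interval = "/var/log"      ░┃       
┃log_level = 3306           ░┃       
┃max_retries = 3306         ░┃       
┃                           ░┃       
┃[worker]                   ░┃━━━━━━┓
┃# worker configuration     ░┃      ┃
┃debug = "production"       ░┃──────┨
┃max_connections = "/var/log░┃      ┃
┃max_retries = "production" ░┃      ┃
┃workers = "production"     ░┃      ┃
┃buffer_size = "utf-8"      ░┃      ┃
┃                           ▼┃      ┃
┗━━━━━━━━━━━━━━━━━━━━━━━━━━━━┛      ┃
├────┼────┼────┼────┤               ┃
│ 14 │  7 │    │  8 │               ┃
━━━━━━━━━━━━━━━━━━━━━━━━━━━━━━━━━━━━┛
                                     


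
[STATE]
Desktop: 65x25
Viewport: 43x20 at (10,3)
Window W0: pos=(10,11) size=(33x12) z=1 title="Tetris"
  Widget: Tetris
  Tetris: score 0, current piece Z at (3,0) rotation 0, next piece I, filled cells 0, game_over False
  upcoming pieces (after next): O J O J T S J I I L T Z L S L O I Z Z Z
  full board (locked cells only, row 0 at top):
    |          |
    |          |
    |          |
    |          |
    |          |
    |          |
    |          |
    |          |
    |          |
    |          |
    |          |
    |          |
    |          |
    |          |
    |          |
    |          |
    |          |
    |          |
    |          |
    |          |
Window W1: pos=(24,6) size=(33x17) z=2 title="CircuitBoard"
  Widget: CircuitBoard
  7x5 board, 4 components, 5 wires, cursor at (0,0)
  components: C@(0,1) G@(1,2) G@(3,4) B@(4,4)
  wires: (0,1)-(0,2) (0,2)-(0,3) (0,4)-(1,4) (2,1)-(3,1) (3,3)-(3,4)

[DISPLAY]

                                           
                                           
                                           
              ┏━━━━━━━━━━━━━━━━━━━━━━━━━━━━
              ┃ CircuitBoard               
              ┠────────────────────────────
              ┃   0 1 2 3 4 5 6            
              ┃0  [.]  C ─ · ─ ·   ·       
┏━━━━━━━━━━━━━┃                    │       
┃ Tetris      ┃1           G       ·       
┠─────────────┃                            
┃          │Ne┃2       ·                   
┃          │██┃        │                   
┃          │  ┃3       ·       · ─ G       
┃          │  ┃                            
┃          │  ┃4                   B       
┃          │  ┃Cursor: (0,0)               
┃          │Sc┃                            
┃          │0 ┃                            
┗━━━━━━━━━━━━━┗━━━━━━━━━━━━━━━━━━━━━━━━━━━━


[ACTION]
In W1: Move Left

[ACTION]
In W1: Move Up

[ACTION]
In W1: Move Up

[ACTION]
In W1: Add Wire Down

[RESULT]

                                           
                                           
                                           
              ┏━━━━━━━━━━━━━━━━━━━━━━━━━━━━
              ┃ CircuitBoard               
              ┠────────────────────────────
              ┃   0 1 2 3 4 5 6            
              ┃0  [.]  C ─ · ─ ·   ·       
┏━━━━━━━━━━━━━┃    │               │       
┃ Tetris      ┃1   ·       G       ·       
┠─────────────┃                            
┃          │Ne┃2       ·                   
┃          │██┃        │                   
┃          │  ┃3       ·       · ─ G       
┃          │  ┃                            
┃          │  ┃4                   B       
┃          │  ┃Cursor: (0,0)               
┃          │Sc┃                            
┃          │0 ┃                            
┗━━━━━━━━━━━━━┗━━━━━━━━━━━━━━━━━━━━━━━━━━━━


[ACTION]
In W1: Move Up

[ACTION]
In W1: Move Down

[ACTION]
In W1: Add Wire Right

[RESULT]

                                           
                                           
                                           
              ┏━━━━━━━━━━━━━━━━━━━━━━━━━━━━
              ┃ CircuitBoard               
              ┠────────────────────────────
              ┃   0 1 2 3 4 5 6            
              ┃0   ·   C ─ · ─ ·   ·       
┏━━━━━━━━━━━━━┃    │               │       
┃ Tetris      ┃1  [.]─ ·   G       ·       
┠─────────────┃                            
┃          │Ne┃2       ·                   
┃          │██┃        │                   
┃          │  ┃3       ·       · ─ G       
┃          │  ┃                            
┃          │  ┃4                   B       
┃          │  ┃Cursor: (1,0)               
┃          │Sc┃                            
┃          │0 ┃                            
┗━━━━━━━━━━━━━┗━━━━━━━━━━━━━━━━━━━━━━━━━━━━


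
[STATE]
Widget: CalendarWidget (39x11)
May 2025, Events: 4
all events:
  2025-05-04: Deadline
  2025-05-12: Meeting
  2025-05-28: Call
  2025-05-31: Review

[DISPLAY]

                May 2025               
Mo Tu We Th Fr Sa Su                   
          1  2  3  4*                  
 5  6  7  8  9 10 11                   
12* 13 14 15 16 17 18                  
19 20 21 22 23 24 25                   
26 27 28* 29 30 31*                    
                                       
                                       
                                       
                                       


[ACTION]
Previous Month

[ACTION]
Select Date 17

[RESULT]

               April 2025              
Mo Tu We Th Fr Sa Su                   
    1  2  3  4  5  6                   
 7  8  9 10 11 12 13                   
14 15 16 [17] 18 19 20                 
21 22 23 24 25 26 27                   
28 29 30                               
                                       
                                       
                                       
                                       


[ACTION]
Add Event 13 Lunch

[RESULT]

               April 2025              
Mo Tu We Th Fr Sa Su                   
    1  2  3  4  5  6                   
 7  8  9 10 11 12 13*                  
14 15 16 [17] 18 19 20                 
21 22 23 24 25 26 27                   
28 29 30                               
                                       
                                       
                                       
                                       


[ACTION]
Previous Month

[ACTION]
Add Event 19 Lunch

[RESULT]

               March 2025              
Mo Tu We Th Fr Sa Su                   
                1  2                   
 3  4  5  6  7  8  9                   
10 11 12 13 14 15 16                   
17 18 19* 20 21 22 23                  
24 25 26 27 28 29 30                   
31                                     
                                       
                                       
                                       


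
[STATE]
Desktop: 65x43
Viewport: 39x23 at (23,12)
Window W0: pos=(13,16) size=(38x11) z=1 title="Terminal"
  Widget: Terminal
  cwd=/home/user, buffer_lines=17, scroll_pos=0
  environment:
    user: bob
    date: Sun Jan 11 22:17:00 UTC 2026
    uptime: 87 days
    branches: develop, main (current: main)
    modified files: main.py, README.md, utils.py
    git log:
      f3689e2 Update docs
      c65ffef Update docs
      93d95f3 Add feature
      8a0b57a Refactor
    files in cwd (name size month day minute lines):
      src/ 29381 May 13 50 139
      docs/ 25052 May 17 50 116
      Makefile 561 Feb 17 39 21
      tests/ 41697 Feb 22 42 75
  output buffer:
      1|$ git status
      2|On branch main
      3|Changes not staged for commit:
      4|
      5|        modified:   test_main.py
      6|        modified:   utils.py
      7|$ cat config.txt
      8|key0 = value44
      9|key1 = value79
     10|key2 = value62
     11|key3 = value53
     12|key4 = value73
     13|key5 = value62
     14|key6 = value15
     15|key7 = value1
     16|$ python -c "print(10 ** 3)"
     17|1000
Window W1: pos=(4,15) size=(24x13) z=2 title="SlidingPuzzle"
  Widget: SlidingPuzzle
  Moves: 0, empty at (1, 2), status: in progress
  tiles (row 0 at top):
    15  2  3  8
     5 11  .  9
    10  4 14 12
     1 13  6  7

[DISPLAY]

                                       
                                       
                                       
━━━━┓                                  
    ┃━━━━━━━━━━━━━━━━━━━━━━┓           
────┨                      ┃           
──┐ ┃──────────────────────┨           
8 │ ┃                      ┃           
──┤ ┃                      ┃           
9 │ ┃aged for commit:      ┃           
──┤ ┃                      ┃           
2 │ ┃ed:   test_main.py    ┃           
──┤ ┃ed:   utils.py        ┃           
7 │ ┃xt                    ┃           
──┘ ┃━━━━━━━━━━━━━━━━━━━━━━┛           
━━━━┛                                  
                                       
                                       
                                       
                                       
                                       
                                       
                                       


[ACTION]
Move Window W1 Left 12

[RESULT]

                                       
                                       
                                       
┓                                      
┃━━━━━━━━━━━━━━━━━━━━━━━━━━┓           
┨                          ┃           
┃──────────────────────────┨           
┃us                        ┃           
┃main                      ┃           
┃t staged for commit:      ┃           
┃                          ┃           
┃dified:   test_main.py    ┃           
┃dified:   utils.py        ┃           
┃ig.txt                    ┃           
┃━━━━━━━━━━━━━━━━━━━━━━━━━━┛           
┛                                      
                                       
                                       
                                       
                                       
                                       
                                       
                                       


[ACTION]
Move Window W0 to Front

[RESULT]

                                       
                                       
                                       
┓                                      
━━━━━━━━━━━━━━━━━━━━━━━━━━━┓           
                           ┃           
───────────────────────────┨           
tus                        ┃           
 main                      ┃           
ot staged for commit:      ┃           
                           ┃           
odified:   test_main.py    ┃           
odified:   utils.py        ┃           
fig.txt                    ┃           
━━━━━━━━━━━━━━━━━━━━━━━━━━━┛           
┛                                      
                                       
                                       
                                       
                                       
                                       
                                       
                                       


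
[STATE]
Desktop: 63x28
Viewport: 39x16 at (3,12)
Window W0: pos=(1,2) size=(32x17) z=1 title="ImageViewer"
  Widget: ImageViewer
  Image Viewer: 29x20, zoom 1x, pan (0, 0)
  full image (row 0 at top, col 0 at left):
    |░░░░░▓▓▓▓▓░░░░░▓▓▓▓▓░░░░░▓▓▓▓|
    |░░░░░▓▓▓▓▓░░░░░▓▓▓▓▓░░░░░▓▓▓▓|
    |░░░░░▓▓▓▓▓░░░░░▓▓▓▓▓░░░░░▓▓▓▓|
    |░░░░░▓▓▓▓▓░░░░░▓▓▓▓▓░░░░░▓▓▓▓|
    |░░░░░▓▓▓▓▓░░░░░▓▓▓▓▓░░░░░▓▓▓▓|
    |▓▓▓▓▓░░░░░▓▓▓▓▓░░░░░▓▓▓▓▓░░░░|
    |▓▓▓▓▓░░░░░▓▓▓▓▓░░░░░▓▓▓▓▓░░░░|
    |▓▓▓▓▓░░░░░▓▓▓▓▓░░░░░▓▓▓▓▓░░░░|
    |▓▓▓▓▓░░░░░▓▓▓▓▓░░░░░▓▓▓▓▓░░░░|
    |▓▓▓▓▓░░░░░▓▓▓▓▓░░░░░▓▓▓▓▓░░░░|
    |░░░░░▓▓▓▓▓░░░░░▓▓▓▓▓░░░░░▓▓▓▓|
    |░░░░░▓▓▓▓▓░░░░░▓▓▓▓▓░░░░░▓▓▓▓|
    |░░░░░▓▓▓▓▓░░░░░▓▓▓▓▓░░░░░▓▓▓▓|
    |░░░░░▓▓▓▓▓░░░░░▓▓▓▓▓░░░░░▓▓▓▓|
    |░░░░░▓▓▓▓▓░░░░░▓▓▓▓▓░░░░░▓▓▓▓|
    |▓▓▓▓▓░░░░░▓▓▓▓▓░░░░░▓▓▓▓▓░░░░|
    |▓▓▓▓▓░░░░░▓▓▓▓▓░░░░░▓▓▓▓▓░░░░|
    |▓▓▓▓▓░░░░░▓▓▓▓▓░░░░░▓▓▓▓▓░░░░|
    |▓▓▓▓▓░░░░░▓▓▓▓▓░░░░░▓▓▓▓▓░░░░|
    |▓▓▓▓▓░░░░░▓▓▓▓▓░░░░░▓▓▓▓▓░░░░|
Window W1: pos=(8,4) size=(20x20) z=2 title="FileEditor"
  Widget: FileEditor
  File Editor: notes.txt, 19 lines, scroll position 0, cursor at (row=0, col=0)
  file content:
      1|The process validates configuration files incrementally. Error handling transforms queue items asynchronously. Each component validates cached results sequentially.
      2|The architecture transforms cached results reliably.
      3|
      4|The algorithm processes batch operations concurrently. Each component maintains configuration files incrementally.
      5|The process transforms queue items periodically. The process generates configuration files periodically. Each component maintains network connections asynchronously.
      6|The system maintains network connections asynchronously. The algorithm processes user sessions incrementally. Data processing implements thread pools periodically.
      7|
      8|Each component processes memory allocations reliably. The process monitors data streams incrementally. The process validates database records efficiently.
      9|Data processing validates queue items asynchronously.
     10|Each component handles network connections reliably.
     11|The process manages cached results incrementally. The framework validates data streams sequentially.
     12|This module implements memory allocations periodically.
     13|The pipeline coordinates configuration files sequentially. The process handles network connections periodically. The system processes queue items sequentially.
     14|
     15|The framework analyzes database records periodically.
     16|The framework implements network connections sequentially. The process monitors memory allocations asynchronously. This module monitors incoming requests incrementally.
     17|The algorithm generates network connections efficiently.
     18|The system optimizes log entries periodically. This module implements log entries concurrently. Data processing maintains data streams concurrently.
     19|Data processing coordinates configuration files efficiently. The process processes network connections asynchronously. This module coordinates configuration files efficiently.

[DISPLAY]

▓▓▓▓░┃The system mainta░┃░░░ ┃         
▓▓▓▓░┃                 ░┃░░░ ┃         
▓▓▓▓░┃Each component pr░┃░░░ ┃         
░░░░▓┃Data processing v░┃▓▓▓ ┃         
░░░░▓┃Each component ha░┃▓▓▓ ┃         
░░░░▓┃The process manag░┃▓▓▓ ┃         
━━━━━┃This module imple░┃━━━━┛         
     ┃The pipeline coor░┃              
     ┃                 ░┃              
     ┃The framework ana░┃              
     ┃The framework imp▼┃              
     ┗━━━━━━━━━━━━━━━━━━┛              
                                       
                                       
                                       
                                       


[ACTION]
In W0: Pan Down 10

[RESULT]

▓▓▓▓░┃The system mainta░┃░░░ ┃         
▓▓▓▓░┃                 ░┃░░░ ┃         
▓▓▓▓░┃Each component pr░┃░░░ ┃         
     ┃Data processing v░┃    ┃         
     ┃Each component ha░┃    ┃         
     ┃The process manag░┃    ┃         
━━━━━┃This module imple░┃━━━━┛         
     ┃The pipeline coor░┃              
     ┃                 ░┃              
     ┃The framework ana░┃              
     ┃The framework imp▼┃              
     ┗━━━━━━━━━━━━━━━━━━┛              
                                       
                                       
                                       
                                       


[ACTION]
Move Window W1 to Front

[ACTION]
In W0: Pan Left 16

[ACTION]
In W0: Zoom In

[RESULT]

▓▓▓▓▓┃The system mainta░┃▓▓▓▓┃         
▓▓▓▓▓┃                 ░┃▓▓▓▓┃         
▓▓▓▓▓┃Each component pr░┃▓▓▓▓┃         
░░░░░┃Data processing v░┃░░░░┃         
░░░░░┃Each component ha░┃░░░░┃         
░░░░░┃The process manag░┃░░░░┃         
━━━━━┃This module imple░┃━━━━┛         
     ┃The pipeline coor░┃              
     ┃                 ░┃              
     ┃The framework ana░┃              
     ┃The framework imp▼┃              
     ┗━━━━━━━━━━━━━━━━━━┛              
                                       
                                       
                                       
                                       


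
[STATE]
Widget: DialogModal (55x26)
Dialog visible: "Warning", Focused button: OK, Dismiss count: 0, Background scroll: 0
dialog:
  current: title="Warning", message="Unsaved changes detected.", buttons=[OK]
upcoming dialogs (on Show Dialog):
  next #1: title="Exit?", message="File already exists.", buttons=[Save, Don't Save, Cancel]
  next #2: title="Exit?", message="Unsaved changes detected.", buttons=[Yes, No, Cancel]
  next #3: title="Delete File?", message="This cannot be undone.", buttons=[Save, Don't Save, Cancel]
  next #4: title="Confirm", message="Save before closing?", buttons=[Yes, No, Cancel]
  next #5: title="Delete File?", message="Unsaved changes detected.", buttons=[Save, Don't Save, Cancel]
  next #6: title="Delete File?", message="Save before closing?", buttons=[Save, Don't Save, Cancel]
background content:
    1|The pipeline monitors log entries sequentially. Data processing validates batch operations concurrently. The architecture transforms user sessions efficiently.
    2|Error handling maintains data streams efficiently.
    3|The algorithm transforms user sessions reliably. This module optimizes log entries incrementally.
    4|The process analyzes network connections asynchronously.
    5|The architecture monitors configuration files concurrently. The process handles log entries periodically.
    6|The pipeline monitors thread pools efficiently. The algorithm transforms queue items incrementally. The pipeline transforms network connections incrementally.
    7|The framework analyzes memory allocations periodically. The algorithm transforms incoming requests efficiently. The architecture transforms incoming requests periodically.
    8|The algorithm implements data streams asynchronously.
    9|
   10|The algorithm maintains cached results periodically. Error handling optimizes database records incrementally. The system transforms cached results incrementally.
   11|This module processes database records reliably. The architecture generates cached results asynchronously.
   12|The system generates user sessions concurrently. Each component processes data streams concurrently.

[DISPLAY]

The pipeline monitors log entries sequentially. Data pr
Error handling maintains data streams efficiently.     
The algorithm transforms user sessions reliably. This m
The process analyzes network connections asynchronously
The architecture monitors configuration files concurren
The pipeline monitors thread pools efficiently. The alg
The framework analyzes memory allocations periodically.
The algorithm implements data streams asynchronously.  
                                                       
The algorithm maintains cached results periodically. Er
This module p┌───────────────────────────┐iably. The ar
The system ge│          Warning          │ently. Each c
             │ Unsaved changes detected. │             
             │            [OK]           │             
             └───────────────────────────┘             
                                                       
                                                       
                                                       
                                                       
                                                       
                                                       
                                                       
                                                       
                                                       
                                                       
                                                       


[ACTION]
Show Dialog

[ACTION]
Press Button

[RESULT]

The pipeline monitors log entries sequentially. Data pr
Error handling maintains data streams efficiently.     
The algorithm transforms user sessions reliably. This m
The process analyzes network connections asynchronously
The architecture monitors configuration files concurren
The pipeline monitors thread pools efficiently. The alg
The framework analyzes memory allocations periodically.
The algorithm implements data streams asynchronously.  
                                                       
The algorithm maintains cached results periodically. Er
This module processes database records reliably. The ar
The system generates user sessions concurrently. Each c
                                                       
                                                       
                                                       
                                                       
                                                       
                                                       
                                                       
                                                       
                                                       
                                                       
                                                       
                                                       
                                                       
                                                       


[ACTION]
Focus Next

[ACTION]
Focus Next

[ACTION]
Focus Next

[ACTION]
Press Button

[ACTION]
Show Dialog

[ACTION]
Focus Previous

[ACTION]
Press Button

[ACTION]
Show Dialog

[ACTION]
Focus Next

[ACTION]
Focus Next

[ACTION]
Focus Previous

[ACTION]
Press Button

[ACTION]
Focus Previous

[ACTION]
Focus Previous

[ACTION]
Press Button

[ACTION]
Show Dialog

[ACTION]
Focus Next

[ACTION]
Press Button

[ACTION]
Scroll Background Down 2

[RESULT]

The algorithm transforms user sessions reliably. This m
The process analyzes network connections asynchronously
The architecture monitors configuration files concurren
The pipeline monitors thread pools efficiently. The alg
The framework analyzes memory allocations periodically.
The algorithm implements data streams asynchronously.  
                                                       
The algorithm maintains cached results periodically. Er
This module processes database records reliably. The ar
The system generates user sessions concurrently. Each c
                                                       
                                                       
                                                       
                                                       
                                                       
                                                       
                                                       
                                                       
                                                       
                                                       
                                                       
                                                       
                                                       
                                                       
                                                       
                                                       


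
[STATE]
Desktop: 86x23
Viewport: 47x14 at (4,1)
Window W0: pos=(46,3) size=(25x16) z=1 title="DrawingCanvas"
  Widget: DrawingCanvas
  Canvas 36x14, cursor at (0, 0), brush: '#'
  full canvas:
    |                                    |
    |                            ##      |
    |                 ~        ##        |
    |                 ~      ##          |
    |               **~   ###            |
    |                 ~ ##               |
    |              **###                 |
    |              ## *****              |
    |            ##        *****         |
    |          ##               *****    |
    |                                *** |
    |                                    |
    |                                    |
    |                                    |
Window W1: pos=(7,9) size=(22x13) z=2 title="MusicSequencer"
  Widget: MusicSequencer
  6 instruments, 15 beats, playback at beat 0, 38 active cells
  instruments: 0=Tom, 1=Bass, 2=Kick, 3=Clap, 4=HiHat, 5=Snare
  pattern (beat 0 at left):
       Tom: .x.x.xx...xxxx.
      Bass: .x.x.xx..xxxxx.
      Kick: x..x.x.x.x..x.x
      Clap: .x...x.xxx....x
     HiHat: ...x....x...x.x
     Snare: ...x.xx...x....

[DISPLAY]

                                               
                                               
                                          ┏━━━━
                                          ┃ Dra
                                          ┠────
                                          ┃+   
                                          ┃    
                                          ┃    
   ┏━━━━━━━━━━━━━━━━━━━━┓                 ┃    
   ┃ MusicSequencer     ┃                 ┃    
   ┠────────────────────┨                 ┃    
   ┃      ▼1234567890123┃                 ┃    
   ┃   Tom·█·█·██···████┃                 ┃    
   ┃  Bass·█·█·██··█████┃                 ┃    


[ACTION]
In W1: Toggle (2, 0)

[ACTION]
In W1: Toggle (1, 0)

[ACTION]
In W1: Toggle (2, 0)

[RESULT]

                                               
                                               
                                          ┏━━━━
                                          ┃ Dra
                                          ┠────
                                          ┃+   
                                          ┃    
                                          ┃    
   ┏━━━━━━━━━━━━━━━━━━━━┓                 ┃    
   ┃ MusicSequencer     ┃                 ┃    
   ┠────────────────────┨                 ┃    
   ┃      ▼1234567890123┃                 ┃    
   ┃   Tom·█·█·██···████┃                 ┃    
   ┃  Bass██·█·██··█████┃                 ┃    


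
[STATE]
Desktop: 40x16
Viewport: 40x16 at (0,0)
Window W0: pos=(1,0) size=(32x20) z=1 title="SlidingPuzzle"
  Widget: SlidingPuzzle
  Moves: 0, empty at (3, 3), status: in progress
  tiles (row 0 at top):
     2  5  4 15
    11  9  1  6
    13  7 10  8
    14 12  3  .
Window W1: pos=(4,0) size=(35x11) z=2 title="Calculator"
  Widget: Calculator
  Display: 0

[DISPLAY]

 ┏━━┏━━━━━━━━━━━━━━━━━━━━━━━━━━━━━━━━━┓ 
 ┃ S┃ Calculator                      ┃ 
 ┠──┠─────────────────────────────────┨ 
 ┃┌─┃                                0┃ 
 ┃│ ┃┌───┬───┬───┬───┐                ┃ 
 ┃├─┃│ 7 │ 8 │ 9 │ ÷ │                ┃ 
 ┃│ ┃├───┼───┼───┼───┤                ┃ 
 ┃├─┃│ 4 │ 5 │ 6 │ × │                ┃ 
 ┃│ ┃├───┼───┼───┼───┤                ┃ 
 ┃├─┃│ 1 │ 2 │ 3 │ - │                ┃ 
 ┃│ ┗━━━━━━━━━━━━━━━━━━━━━━━━━━━━━━━━━┛ 
 ┃└────┴────┴────┴────┘         ┃       
 ┃Moves: 0                      ┃       
 ┃                              ┃       
 ┃                              ┃       
 ┃                              ┃       


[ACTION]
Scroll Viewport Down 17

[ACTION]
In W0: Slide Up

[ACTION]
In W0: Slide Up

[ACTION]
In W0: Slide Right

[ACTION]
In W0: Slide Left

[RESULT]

 ┏━━┏━━━━━━━━━━━━━━━━━━━━━━━━━━━━━━━━━┓ 
 ┃ S┃ Calculator                      ┃ 
 ┠──┠─────────────────────────────────┨ 
 ┃┌─┃                                0┃ 
 ┃│ ┃┌───┬───┬───┬───┐                ┃ 
 ┃├─┃│ 7 │ 8 │ 9 │ ÷ │                ┃ 
 ┃│ ┃├───┼───┼───┼───┤                ┃ 
 ┃├─┃│ 4 │ 5 │ 6 │ × │                ┃ 
 ┃│ ┃├───┼───┼───┼───┤                ┃ 
 ┃├─┃│ 1 │ 2 │ 3 │ - │                ┃ 
 ┃│ ┗━━━━━━━━━━━━━━━━━━━━━━━━━━━━━━━━━┛ 
 ┃└────┴────┴────┴────┘         ┃       
 ┃Moves: 2                      ┃       
 ┃                              ┃       
 ┃                              ┃       
 ┃                              ┃       
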